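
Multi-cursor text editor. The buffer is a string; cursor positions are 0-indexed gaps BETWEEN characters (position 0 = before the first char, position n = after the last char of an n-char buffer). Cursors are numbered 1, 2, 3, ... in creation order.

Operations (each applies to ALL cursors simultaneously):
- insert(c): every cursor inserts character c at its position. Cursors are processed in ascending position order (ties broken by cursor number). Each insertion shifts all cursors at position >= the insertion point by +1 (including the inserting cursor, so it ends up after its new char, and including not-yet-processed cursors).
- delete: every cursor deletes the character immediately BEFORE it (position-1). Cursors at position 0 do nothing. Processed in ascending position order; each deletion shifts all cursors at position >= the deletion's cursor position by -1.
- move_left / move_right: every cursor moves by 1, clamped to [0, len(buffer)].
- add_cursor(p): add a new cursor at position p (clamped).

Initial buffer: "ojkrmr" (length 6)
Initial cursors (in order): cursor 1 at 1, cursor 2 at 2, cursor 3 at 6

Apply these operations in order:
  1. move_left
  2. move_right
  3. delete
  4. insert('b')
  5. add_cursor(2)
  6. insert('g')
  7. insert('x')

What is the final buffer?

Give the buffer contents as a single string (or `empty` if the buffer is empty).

Answer: bbgggxxxkrmbgx

Derivation:
After op 1 (move_left): buffer="ojkrmr" (len 6), cursors c1@0 c2@1 c3@5, authorship ......
After op 2 (move_right): buffer="ojkrmr" (len 6), cursors c1@1 c2@2 c3@6, authorship ......
After op 3 (delete): buffer="krm" (len 3), cursors c1@0 c2@0 c3@3, authorship ...
After op 4 (insert('b')): buffer="bbkrmb" (len 6), cursors c1@2 c2@2 c3@6, authorship 12...3
After op 5 (add_cursor(2)): buffer="bbkrmb" (len 6), cursors c1@2 c2@2 c4@2 c3@6, authorship 12...3
After op 6 (insert('g')): buffer="bbgggkrmbg" (len 10), cursors c1@5 c2@5 c4@5 c3@10, authorship 12124...33
After op 7 (insert('x')): buffer="bbgggxxxkrmbgx" (len 14), cursors c1@8 c2@8 c4@8 c3@14, authorship 12124124...333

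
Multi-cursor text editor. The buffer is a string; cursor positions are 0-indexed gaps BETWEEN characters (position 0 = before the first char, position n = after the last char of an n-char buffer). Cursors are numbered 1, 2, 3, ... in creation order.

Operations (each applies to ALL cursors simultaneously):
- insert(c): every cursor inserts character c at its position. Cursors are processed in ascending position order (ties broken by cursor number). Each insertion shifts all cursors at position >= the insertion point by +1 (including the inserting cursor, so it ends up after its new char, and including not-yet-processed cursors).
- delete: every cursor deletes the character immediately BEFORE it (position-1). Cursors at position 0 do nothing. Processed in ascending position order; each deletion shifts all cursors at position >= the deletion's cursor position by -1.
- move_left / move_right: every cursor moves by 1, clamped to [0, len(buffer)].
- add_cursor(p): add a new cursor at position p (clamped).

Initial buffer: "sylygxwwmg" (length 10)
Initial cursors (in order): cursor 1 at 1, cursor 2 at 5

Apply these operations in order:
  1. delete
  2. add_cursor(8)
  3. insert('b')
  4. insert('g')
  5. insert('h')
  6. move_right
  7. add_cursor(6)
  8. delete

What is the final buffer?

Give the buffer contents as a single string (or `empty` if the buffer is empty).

Answer: bghlbghwwmgbg

Derivation:
After op 1 (delete): buffer="ylyxwwmg" (len 8), cursors c1@0 c2@3, authorship ........
After op 2 (add_cursor(8)): buffer="ylyxwwmg" (len 8), cursors c1@0 c2@3 c3@8, authorship ........
After op 3 (insert('b')): buffer="bylybxwwmgb" (len 11), cursors c1@1 c2@5 c3@11, authorship 1...2.....3
After op 4 (insert('g')): buffer="bgylybgxwwmgbg" (len 14), cursors c1@2 c2@7 c3@14, authorship 11...22.....33
After op 5 (insert('h')): buffer="bghylybghxwwmgbgh" (len 17), cursors c1@3 c2@9 c3@17, authorship 111...222.....333
After op 6 (move_right): buffer="bghylybghxwwmgbgh" (len 17), cursors c1@4 c2@10 c3@17, authorship 111...222.....333
After op 7 (add_cursor(6)): buffer="bghylybghxwwmgbgh" (len 17), cursors c1@4 c4@6 c2@10 c3@17, authorship 111...222.....333
After op 8 (delete): buffer="bghlbghwwmgbg" (len 13), cursors c1@3 c4@4 c2@7 c3@13, authorship 111.222....33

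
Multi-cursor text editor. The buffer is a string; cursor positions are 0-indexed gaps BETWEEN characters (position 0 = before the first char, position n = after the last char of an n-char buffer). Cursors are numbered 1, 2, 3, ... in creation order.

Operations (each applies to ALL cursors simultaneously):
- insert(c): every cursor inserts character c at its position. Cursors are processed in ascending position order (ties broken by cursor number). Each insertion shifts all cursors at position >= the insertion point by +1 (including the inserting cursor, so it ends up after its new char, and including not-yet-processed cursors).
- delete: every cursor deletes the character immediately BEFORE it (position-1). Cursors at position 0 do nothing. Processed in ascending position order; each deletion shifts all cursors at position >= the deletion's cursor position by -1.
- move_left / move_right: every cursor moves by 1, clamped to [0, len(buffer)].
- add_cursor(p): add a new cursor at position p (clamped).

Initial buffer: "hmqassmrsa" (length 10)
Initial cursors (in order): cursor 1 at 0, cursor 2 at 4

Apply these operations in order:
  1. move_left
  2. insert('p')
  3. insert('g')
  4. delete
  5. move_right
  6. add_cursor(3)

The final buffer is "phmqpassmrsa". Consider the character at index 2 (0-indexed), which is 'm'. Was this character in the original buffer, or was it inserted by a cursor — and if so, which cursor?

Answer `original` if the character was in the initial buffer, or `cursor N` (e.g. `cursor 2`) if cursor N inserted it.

After op 1 (move_left): buffer="hmqassmrsa" (len 10), cursors c1@0 c2@3, authorship ..........
After op 2 (insert('p')): buffer="phmqpassmrsa" (len 12), cursors c1@1 c2@5, authorship 1...2.......
After op 3 (insert('g')): buffer="pghmqpgassmrsa" (len 14), cursors c1@2 c2@7, authorship 11...22.......
After op 4 (delete): buffer="phmqpassmrsa" (len 12), cursors c1@1 c2@5, authorship 1...2.......
After op 5 (move_right): buffer="phmqpassmrsa" (len 12), cursors c1@2 c2@6, authorship 1...2.......
After op 6 (add_cursor(3)): buffer="phmqpassmrsa" (len 12), cursors c1@2 c3@3 c2@6, authorship 1...2.......
Authorship (.=original, N=cursor N): 1 . . . 2 . . . . . . .
Index 2: author = original

Answer: original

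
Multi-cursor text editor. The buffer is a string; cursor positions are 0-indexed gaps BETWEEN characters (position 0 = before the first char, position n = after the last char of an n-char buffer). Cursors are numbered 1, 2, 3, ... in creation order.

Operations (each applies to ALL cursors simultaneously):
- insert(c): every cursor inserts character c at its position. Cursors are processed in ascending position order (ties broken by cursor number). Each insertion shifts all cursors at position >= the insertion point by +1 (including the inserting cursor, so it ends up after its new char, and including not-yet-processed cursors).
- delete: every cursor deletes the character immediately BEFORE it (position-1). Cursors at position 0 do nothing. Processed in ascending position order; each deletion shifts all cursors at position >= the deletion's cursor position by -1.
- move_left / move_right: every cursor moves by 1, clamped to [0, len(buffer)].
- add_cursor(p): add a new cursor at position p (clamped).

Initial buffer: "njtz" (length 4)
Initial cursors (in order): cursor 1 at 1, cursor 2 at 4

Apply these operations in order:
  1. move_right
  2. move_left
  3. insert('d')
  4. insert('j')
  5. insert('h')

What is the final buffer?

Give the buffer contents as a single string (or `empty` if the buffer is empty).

Answer: ndjhjtdjhz

Derivation:
After op 1 (move_right): buffer="njtz" (len 4), cursors c1@2 c2@4, authorship ....
After op 2 (move_left): buffer="njtz" (len 4), cursors c1@1 c2@3, authorship ....
After op 3 (insert('d')): buffer="ndjtdz" (len 6), cursors c1@2 c2@5, authorship .1..2.
After op 4 (insert('j')): buffer="ndjjtdjz" (len 8), cursors c1@3 c2@7, authorship .11..22.
After op 5 (insert('h')): buffer="ndjhjtdjhz" (len 10), cursors c1@4 c2@9, authorship .111..222.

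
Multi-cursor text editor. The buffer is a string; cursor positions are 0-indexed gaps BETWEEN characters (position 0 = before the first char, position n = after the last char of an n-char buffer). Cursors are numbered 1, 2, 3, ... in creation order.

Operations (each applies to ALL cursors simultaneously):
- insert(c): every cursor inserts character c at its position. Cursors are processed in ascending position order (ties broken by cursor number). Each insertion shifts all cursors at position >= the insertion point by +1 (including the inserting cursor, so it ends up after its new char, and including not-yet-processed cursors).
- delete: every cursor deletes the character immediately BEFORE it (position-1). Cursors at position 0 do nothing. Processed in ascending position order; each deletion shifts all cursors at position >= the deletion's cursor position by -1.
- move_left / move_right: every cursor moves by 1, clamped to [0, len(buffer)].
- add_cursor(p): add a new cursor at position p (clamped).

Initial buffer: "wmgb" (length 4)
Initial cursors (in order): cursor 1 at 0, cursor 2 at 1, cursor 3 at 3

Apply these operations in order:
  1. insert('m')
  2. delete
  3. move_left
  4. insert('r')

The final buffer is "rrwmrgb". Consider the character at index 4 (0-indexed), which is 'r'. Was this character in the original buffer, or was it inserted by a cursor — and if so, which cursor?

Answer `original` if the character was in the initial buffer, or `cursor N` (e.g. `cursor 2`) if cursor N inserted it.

Answer: cursor 3

Derivation:
After op 1 (insert('m')): buffer="mwmmgmb" (len 7), cursors c1@1 c2@3 c3@6, authorship 1.2..3.
After op 2 (delete): buffer="wmgb" (len 4), cursors c1@0 c2@1 c3@3, authorship ....
After op 3 (move_left): buffer="wmgb" (len 4), cursors c1@0 c2@0 c3@2, authorship ....
After op 4 (insert('r')): buffer="rrwmrgb" (len 7), cursors c1@2 c2@2 c3@5, authorship 12..3..
Authorship (.=original, N=cursor N): 1 2 . . 3 . .
Index 4: author = 3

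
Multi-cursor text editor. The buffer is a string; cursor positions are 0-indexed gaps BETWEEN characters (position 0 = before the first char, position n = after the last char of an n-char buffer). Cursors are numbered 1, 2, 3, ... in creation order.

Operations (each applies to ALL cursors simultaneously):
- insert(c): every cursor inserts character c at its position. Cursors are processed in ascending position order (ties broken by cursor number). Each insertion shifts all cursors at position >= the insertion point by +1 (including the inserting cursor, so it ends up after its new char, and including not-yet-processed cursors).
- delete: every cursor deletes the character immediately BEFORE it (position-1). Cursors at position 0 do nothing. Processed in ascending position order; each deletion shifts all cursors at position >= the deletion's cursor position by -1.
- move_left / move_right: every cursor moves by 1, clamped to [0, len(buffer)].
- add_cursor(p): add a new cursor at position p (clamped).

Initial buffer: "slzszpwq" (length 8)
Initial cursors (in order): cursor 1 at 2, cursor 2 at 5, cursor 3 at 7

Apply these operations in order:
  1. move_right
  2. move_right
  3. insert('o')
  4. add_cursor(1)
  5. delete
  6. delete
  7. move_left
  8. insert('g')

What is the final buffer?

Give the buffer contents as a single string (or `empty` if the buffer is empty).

After op 1 (move_right): buffer="slzszpwq" (len 8), cursors c1@3 c2@6 c3@8, authorship ........
After op 2 (move_right): buffer="slzszpwq" (len 8), cursors c1@4 c2@7 c3@8, authorship ........
After op 3 (insert('o')): buffer="slzsozpwoqo" (len 11), cursors c1@5 c2@9 c3@11, authorship ....1...2.3
After op 4 (add_cursor(1)): buffer="slzsozpwoqo" (len 11), cursors c4@1 c1@5 c2@9 c3@11, authorship ....1...2.3
After op 5 (delete): buffer="lzszpwq" (len 7), cursors c4@0 c1@3 c2@6 c3@7, authorship .......
After op 6 (delete): buffer="lzzp" (len 4), cursors c4@0 c1@2 c2@4 c3@4, authorship ....
After op 7 (move_left): buffer="lzzp" (len 4), cursors c4@0 c1@1 c2@3 c3@3, authorship ....
After op 8 (insert('g')): buffer="glgzzggp" (len 8), cursors c4@1 c1@3 c2@7 c3@7, authorship 4.1..23.

Answer: glgzzggp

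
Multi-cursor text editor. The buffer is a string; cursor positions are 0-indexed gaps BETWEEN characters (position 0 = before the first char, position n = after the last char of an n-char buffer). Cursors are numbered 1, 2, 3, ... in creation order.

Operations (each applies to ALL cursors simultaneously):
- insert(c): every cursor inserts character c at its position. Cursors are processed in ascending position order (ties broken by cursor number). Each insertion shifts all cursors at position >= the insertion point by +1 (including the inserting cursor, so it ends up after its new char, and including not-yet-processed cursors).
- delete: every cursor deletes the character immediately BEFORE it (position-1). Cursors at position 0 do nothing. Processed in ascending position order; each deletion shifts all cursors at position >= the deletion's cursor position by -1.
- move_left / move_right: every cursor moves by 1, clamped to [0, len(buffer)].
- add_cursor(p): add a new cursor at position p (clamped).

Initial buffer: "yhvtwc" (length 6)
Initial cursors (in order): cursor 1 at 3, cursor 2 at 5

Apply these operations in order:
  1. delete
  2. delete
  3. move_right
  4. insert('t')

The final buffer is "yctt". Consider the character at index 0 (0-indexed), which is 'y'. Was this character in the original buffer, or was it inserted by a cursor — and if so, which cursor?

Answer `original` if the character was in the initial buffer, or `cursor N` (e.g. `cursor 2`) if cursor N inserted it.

After op 1 (delete): buffer="yhtc" (len 4), cursors c1@2 c2@3, authorship ....
After op 2 (delete): buffer="yc" (len 2), cursors c1@1 c2@1, authorship ..
After op 3 (move_right): buffer="yc" (len 2), cursors c1@2 c2@2, authorship ..
After op 4 (insert('t')): buffer="yctt" (len 4), cursors c1@4 c2@4, authorship ..12
Authorship (.=original, N=cursor N): . . 1 2
Index 0: author = original

Answer: original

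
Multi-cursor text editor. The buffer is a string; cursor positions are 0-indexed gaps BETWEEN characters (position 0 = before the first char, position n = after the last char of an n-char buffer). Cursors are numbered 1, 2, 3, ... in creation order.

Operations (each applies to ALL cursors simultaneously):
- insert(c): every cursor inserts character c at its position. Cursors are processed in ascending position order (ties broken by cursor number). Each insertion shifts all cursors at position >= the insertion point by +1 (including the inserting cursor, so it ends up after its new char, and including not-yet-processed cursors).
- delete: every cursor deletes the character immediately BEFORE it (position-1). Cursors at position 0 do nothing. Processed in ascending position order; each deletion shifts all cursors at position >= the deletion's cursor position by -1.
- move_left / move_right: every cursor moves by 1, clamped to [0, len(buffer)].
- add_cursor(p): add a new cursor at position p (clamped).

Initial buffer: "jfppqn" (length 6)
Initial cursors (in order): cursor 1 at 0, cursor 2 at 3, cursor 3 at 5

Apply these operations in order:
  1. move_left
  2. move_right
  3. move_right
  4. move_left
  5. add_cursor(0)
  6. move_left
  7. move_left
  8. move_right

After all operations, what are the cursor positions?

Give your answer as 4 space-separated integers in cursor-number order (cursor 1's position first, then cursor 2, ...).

Answer: 1 2 4 1

Derivation:
After op 1 (move_left): buffer="jfppqn" (len 6), cursors c1@0 c2@2 c3@4, authorship ......
After op 2 (move_right): buffer="jfppqn" (len 6), cursors c1@1 c2@3 c3@5, authorship ......
After op 3 (move_right): buffer="jfppqn" (len 6), cursors c1@2 c2@4 c3@6, authorship ......
After op 4 (move_left): buffer="jfppqn" (len 6), cursors c1@1 c2@3 c3@5, authorship ......
After op 5 (add_cursor(0)): buffer="jfppqn" (len 6), cursors c4@0 c1@1 c2@3 c3@5, authorship ......
After op 6 (move_left): buffer="jfppqn" (len 6), cursors c1@0 c4@0 c2@2 c3@4, authorship ......
After op 7 (move_left): buffer="jfppqn" (len 6), cursors c1@0 c4@0 c2@1 c3@3, authorship ......
After op 8 (move_right): buffer="jfppqn" (len 6), cursors c1@1 c4@1 c2@2 c3@4, authorship ......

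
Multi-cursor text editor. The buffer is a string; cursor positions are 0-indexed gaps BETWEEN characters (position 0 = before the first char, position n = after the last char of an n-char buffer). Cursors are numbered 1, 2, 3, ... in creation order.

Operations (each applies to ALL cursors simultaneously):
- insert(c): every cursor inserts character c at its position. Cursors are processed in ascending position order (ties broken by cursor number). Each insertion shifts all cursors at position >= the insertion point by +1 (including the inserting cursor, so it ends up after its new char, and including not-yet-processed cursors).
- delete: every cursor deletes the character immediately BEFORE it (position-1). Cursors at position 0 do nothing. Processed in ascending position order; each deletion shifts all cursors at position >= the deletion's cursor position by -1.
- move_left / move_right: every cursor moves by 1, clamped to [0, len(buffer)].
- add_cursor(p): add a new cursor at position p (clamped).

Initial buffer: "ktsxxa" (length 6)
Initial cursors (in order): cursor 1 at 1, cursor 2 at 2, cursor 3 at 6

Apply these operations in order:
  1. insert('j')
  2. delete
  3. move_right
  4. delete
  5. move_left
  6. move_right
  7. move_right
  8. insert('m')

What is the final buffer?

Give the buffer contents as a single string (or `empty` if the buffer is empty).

Answer: kxmmxm

Derivation:
After op 1 (insert('j')): buffer="kjtjsxxaj" (len 9), cursors c1@2 c2@4 c3@9, authorship .1.2....3
After op 2 (delete): buffer="ktsxxa" (len 6), cursors c1@1 c2@2 c3@6, authorship ......
After op 3 (move_right): buffer="ktsxxa" (len 6), cursors c1@2 c2@3 c3@6, authorship ......
After op 4 (delete): buffer="kxx" (len 3), cursors c1@1 c2@1 c3@3, authorship ...
After op 5 (move_left): buffer="kxx" (len 3), cursors c1@0 c2@0 c3@2, authorship ...
After op 6 (move_right): buffer="kxx" (len 3), cursors c1@1 c2@1 c3@3, authorship ...
After op 7 (move_right): buffer="kxx" (len 3), cursors c1@2 c2@2 c3@3, authorship ...
After op 8 (insert('m')): buffer="kxmmxm" (len 6), cursors c1@4 c2@4 c3@6, authorship ..12.3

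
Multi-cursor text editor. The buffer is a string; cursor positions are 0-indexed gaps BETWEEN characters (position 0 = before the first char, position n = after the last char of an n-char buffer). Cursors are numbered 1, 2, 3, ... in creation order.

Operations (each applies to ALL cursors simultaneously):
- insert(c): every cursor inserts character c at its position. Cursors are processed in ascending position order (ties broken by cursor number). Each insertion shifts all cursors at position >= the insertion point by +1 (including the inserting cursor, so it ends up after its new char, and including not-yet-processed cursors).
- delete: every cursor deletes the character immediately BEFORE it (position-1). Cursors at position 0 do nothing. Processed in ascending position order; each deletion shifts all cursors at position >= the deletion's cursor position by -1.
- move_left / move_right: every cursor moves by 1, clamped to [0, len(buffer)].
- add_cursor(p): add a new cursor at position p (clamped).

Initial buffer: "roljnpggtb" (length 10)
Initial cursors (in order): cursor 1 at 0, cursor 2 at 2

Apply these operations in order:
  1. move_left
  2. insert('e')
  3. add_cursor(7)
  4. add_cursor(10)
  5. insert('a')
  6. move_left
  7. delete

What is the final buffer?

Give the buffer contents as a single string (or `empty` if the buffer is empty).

Answer: araoljapgatb

Derivation:
After op 1 (move_left): buffer="roljnpggtb" (len 10), cursors c1@0 c2@1, authorship ..........
After op 2 (insert('e')): buffer="ereoljnpggtb" (len 12), cursors c1@1 c2@3, authorship 1.2.........
After op 3 (add_cursor(7)): buffer="ereoljnpggtb" (len 12), cursors c1@1 c2@3 c3@7, authorship 1.2.........
After op 4 (add_cursor(10)): buffer="ereoljnpggtb" (len 12), cursors c1@1 c2@3 c3@7 c4@10, authorship 1.2.........
After op 5 (insert('a')): buffer="eareaoljnapggatb" (len 16), cursors c1@2 c2@5 c3@10 c4@14, authorship 11.22....3...4..
After op 6 (move_left): buffer="eareaoljnapggatb" (len 16), cursors c1@1 c2@4 c3@9 c4@13, authorship 11.22....3...4..
After op 7 (delete): buffer="araoljapgatb" (len 12), cursors c1@0 c2@2 c3@6 c4@9, authorship 1.2...3..4..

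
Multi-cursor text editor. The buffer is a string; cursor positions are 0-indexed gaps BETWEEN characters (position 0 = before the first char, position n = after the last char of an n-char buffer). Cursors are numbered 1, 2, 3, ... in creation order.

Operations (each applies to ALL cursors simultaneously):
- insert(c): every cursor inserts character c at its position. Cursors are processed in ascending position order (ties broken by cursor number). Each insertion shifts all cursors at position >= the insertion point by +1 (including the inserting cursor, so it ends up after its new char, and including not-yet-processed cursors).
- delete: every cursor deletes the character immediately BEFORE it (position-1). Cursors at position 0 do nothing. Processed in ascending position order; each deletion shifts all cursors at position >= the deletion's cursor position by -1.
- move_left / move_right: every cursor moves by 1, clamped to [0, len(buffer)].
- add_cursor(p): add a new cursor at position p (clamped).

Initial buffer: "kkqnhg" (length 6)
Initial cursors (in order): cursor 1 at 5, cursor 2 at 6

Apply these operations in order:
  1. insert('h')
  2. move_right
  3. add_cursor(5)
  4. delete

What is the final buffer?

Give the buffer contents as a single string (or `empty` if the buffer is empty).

After op 1 (insert('h')): buffer="kkqnhhgh" (len 8), cursors c1@6 c2@8, authorship .....1.2
After op 2 (move_right): buffer="kkqnhhgh" (len 8), cursors c1@7 c2@8, authorship .....1.2
After op 3 (add_cursor(5)): buffer="kkqnhhgh" (len 8), cursors c3@5 c1@7 c2@8, authorship .....1.2
After op 4 (delete): buffer="kkqnh" (len 5), cursors c3@4 c1@5 c2@5, authorship ....1

Answer: kkqnh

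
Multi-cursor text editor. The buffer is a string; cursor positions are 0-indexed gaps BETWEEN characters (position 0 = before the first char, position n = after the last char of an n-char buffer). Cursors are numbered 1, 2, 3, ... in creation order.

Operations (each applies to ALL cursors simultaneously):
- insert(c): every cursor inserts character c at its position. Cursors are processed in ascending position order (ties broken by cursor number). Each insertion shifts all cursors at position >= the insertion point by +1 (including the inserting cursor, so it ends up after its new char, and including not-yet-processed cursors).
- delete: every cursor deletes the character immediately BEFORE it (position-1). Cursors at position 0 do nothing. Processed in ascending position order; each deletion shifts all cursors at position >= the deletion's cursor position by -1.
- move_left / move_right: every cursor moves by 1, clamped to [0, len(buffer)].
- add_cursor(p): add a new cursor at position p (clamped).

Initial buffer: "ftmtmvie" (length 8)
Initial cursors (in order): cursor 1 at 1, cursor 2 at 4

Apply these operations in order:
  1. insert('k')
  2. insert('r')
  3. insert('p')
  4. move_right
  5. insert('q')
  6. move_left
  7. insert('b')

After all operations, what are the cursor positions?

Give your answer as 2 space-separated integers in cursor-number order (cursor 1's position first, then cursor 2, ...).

After op 1 (insert('k')): buffer="fktmtkmvie" (len 10), cursors c1@2 c2@6, authorship .1...2....
After op 2 (insert('r')): buffer="fkrtmtkrmvie" (len 12), cursors c1@3 c2@8, authorship .11...22....
After op 3 (insert('p')): buffer="fkrptmtkrpmvie" (len 14), cursors c1@4 c2@10, authorship .111...222....
After op 4 (move_right): buffer="fkrptmtkrpmvie" (len 14), cursors c1@5 c2@11, authorship .111...222....
After op 5 (insert('q')): buffer="fkrptqmtkrpmqvie" (len 16), cursors c1@6 c2@13, authorship .111.1..222.2...
After op 6 (move_left): buffer="fkrptqmtkrpmqvie" (len 16), cursors c1@5 c2@12, authorship .111.1..222.2...
After op 7 (insert('b')): buffer="fkrptbqmtkrpmbqvie" (len 18), cursors c1@6 c2@14, authorship .111.11..222.22...

Answer: 6 14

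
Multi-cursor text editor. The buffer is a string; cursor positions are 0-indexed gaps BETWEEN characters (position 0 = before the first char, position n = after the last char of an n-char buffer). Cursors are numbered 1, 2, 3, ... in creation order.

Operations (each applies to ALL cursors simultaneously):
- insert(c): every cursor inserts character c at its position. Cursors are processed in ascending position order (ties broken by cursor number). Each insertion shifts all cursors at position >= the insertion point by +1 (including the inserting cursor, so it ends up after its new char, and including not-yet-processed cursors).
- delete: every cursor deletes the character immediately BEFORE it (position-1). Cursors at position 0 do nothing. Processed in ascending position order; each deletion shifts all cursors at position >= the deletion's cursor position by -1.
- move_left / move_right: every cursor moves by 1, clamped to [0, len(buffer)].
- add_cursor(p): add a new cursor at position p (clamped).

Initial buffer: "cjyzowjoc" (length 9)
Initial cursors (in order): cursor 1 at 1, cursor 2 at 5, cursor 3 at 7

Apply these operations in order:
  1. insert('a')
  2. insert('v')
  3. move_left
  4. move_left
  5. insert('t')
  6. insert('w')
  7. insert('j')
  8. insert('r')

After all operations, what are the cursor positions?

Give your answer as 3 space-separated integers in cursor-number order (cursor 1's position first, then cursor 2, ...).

After op 1 (insert('a')): buffer="cajyzoawjaoc" (len 12), cursors c1@2 c2@7 c3@10, authorship .1....2..3..
After op 2 (insert('v')): buffer="cavjyzoavwjavoc" (len 15), cursors c1@3 c2@9 c3@13, authorship .11....22..33..
After op 3 (move_left): buffer="cavjyzoavwjavoc" (len 15), cursors c1@2 c2@8 c3@12, authorship .11....22..33..
After op 4 (move_left): buffer="cavjyzoavwjavoc" (len 15), cursors c1@1 c2@7 c3@11, authorship .11....22..33..
After op 5 (insert('t')): buffer="ctavjyzotavwjtavoc" (len 18), cursors c1@2 c2@9 c3@14, authorship .111....222..333..
After op 6 (insert('w')): buffer="ctwavjyzotwavwjtwavoc" (len 21), cursors c1@3 c2@11 c3@17, authorship .1111....2222..3333..
After op 7 (insert('j')): buffer="ctwjavjyzotwjavwjtwjavoc" (len 24), cursors c1@4 c2@13 c3@20, authorship .11111....22222..33333..
After op 8 (insert('r')): buffer="ctwjravjyzotwjravwjtwjravoc" (len 27), cursors c1@5 c2@15 c3@23, authorship .111111....222222..333333..

Answer: 5 15 23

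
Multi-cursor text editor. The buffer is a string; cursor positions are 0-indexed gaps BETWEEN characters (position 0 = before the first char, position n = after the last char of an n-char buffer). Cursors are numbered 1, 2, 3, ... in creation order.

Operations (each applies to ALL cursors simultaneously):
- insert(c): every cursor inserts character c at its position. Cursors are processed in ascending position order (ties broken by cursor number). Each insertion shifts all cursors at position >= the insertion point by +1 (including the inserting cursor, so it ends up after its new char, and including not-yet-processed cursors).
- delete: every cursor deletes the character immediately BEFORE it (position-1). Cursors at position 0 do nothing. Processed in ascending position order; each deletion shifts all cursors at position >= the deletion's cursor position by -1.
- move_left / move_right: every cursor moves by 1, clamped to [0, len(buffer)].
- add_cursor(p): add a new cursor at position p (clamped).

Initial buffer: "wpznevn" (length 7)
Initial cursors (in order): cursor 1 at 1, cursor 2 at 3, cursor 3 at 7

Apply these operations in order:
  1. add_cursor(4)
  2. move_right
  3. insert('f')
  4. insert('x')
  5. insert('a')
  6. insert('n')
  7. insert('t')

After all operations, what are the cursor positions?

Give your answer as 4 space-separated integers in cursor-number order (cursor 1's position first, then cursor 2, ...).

Answer: 7 14 27 20

Derivation:
After op 1 (add_cursor(4)): buffer="wpznevn" (len 7), cursors c1@1 c2@3 c4@4 c3@7, authorship .......
After op 2 (move_right): buffer="wpznevn" (len 7), cursors c1@2 c2@4 c4@5 c3@7, authorship .......
After op 3 (insert('f')): buffer="wpfznfefvnf" (len 11), cursors c1@3 c2@6 c4@8 c3@11, authorship ..1..2.4..3
After op 4 (insert('x')): buffer="wpfxznfxefxvnfx" (len 15), cursors c1@4 c2@8 c4@11 c3@15, authorship ..11..22.44..33
After op 5 (insert('a')): buffer="wpfxaznfxaefxavnfxa" (len 19), cursors c1@5 c2@10 c4@14 c3@19, authorship ..111..222.444..333
After op 6 (insert('n')): buffer="wpfxanznfxanefxanvnfxan" (len 23), cursors c1@6 c2@12 c4@17 c3@23, authorship ..1111..2222.4444..3333
After op 7 (insert('t')): buffer="wpfxantznfxantefxantvnfxant" (len 27), cursors c1@7 c2@14 c4@20 c3@27, authorship ..11111..22222.44444..33333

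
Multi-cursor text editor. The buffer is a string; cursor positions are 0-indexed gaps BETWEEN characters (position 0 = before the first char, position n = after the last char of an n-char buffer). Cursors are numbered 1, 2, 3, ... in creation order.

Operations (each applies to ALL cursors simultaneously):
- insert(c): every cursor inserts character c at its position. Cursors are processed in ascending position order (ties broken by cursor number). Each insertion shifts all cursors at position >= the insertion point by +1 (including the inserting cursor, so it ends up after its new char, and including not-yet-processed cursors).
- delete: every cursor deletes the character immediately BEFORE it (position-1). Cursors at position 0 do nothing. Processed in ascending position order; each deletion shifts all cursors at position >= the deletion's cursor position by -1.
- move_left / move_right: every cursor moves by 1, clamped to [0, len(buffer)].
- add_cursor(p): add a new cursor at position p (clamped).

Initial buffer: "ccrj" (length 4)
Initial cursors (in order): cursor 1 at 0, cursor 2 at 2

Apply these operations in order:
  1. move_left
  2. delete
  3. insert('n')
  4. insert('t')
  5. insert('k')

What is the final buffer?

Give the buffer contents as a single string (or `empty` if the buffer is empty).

After op 1 (move_left): buffer="ccrj" (len 4), cursors c1@0 c2@1, authorship ....
After op 2 (delete): buffer="crj" (len 3), cursors c1@0 c2@0, authorship ...
After op 3 (insert('n')): buffer="nncrj" (len 5), cursors c1@2 c2@2, authorship 12...
After op 4 (insert('t')): buffer="nnttcrj" (len 7), cursors c1@4 c2@4, authorship 1212...
After op 5 (insert('k')): buffer="nnttkkcrj" (len 9), cursors c1@6 c2@6, authorship 121212...

Answer: nnttkkcrj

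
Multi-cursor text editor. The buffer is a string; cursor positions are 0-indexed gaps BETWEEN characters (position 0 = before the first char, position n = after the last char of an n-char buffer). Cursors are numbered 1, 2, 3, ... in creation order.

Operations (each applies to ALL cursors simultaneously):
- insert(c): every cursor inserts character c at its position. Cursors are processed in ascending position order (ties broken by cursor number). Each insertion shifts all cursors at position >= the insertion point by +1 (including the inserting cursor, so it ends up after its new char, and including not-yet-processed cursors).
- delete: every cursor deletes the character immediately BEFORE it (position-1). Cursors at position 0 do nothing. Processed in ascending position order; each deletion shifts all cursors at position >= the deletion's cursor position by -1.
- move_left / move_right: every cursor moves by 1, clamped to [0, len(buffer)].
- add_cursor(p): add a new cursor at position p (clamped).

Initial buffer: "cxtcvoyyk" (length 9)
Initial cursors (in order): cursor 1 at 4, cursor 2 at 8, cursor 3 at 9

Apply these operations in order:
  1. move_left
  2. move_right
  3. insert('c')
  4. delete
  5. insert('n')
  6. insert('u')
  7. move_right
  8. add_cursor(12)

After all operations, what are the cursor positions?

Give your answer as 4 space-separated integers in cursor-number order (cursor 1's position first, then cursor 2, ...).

After op 1 (move_left): buffer="cxtcvoyyk" (len 9), cursors c1@3 c2@7 c3@8, authorship .........
After op 2 (move_right): buffer="cxtcvoyyk" (len 9), cursors c1@4 c2@8 c3@9, authorship .........
After op 3 (insert('c')): buffer="cxtccvoyyckc" (len 12), cursors c1@5 c2@10 c3@12, authorship ....1....2.3
After op 4 (delete): buffer="cxtcvoyyk" (len 9), cursors c1@4 c2@8 c3@9, authorship .........
After op 5 (insert('n')): buffer="cxtcnvoyynkn" (len 12), cursors c1@5 c2@10 c3@12, authorship ....1....2.3
After op 6 (insert('u')): buffer="cxtcnuvoyynuknu" (len 15), cursors c1@6 c2@12 c3@15, authorship ....11....22.33
After op 7 (move_right): buffer="cxtcnuvoyynuknu" (len 15), cursors c1@7 c2@13 c3@15, authorship ....11....22.33
After op 8 (add_cursor(12)): buffer="cxtcnuvoyynuknu" (len 15), cursors c1@7 c4@12 c2@13 c3@15, authorship ....11....22.33

Answer: 7 13 15 12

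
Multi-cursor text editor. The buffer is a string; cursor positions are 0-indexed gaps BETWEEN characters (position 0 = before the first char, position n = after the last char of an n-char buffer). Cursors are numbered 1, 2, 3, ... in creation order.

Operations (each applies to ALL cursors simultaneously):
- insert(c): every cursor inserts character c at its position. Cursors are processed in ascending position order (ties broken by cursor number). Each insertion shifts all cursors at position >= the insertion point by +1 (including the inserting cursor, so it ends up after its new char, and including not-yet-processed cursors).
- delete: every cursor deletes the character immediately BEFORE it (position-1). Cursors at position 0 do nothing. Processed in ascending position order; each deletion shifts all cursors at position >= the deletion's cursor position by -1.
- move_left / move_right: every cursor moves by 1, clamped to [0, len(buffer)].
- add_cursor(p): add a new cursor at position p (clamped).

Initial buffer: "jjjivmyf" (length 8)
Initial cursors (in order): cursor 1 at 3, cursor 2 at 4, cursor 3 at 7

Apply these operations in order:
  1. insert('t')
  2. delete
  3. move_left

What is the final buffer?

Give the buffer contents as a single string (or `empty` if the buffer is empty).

After op 1 (insert('t')): buffer="jjjtitvmytf" (len 11), cursors c1@4 c2@6 c3@10, authorship ...1.2...3.
After op 2 (delete): buffer="jjjivmyf" (len 8), cursors c1@3 c2@4 c3@7, authorship ........
After op 3 (move_left): buffer="jjjivmyf" (len 8), cursors c1@2 c2@3 c3@6, authorship ........

Answer: jjjivmyf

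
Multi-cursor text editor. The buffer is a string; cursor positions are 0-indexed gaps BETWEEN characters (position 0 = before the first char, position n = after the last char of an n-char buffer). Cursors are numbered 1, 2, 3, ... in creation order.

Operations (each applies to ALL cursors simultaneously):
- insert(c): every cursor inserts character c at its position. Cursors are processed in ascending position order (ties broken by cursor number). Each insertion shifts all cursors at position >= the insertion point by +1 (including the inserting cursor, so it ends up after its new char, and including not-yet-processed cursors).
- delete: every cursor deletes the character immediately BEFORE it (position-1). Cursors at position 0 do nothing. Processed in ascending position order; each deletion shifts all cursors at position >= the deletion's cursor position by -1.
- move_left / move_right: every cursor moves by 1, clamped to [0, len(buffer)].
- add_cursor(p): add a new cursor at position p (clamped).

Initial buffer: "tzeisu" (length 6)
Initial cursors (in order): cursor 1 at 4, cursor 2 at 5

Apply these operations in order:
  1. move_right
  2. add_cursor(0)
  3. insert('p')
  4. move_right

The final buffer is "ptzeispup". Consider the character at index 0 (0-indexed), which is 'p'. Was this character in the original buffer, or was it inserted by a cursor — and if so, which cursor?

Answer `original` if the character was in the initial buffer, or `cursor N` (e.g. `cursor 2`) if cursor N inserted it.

After op 1 (move_right): buffer="tzeisu" (len 6), cursors c1@5 c2@6, authorship ......
After op 2 (add_cursor(0)): buffer="tzeisu" (len 6), cursors c3@0 c1@5 c2@6, authorship ......
After op 3 (insert('p')): buffer="ptzeispup" (len 9), cursors c3@1 c1@7 c2@9, authorship 3.....1.2
After op 4 (move_right): buffer="ptzeispup" (len 9), cursors c3@2 c1@8 c2@9, authorship 3.....1.2
Authorship (.=original, N=cursor N): 3 . . . . . 1 . 2
Index 0: author = 3

Answer: cursor 3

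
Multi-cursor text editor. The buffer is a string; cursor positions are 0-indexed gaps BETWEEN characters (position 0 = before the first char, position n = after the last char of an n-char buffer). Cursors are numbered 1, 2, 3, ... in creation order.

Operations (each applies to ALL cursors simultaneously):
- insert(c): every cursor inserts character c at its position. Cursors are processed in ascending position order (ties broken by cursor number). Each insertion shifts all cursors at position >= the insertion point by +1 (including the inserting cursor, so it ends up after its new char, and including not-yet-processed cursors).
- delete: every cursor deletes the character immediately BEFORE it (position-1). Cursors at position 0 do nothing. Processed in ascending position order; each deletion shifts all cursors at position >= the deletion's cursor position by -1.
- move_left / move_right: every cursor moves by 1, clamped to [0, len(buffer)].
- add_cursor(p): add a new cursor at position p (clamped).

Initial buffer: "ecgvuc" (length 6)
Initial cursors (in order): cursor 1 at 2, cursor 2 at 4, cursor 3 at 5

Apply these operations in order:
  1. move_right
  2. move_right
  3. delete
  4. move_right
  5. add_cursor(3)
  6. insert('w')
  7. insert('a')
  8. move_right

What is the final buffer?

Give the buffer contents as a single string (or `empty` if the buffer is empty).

Answer: ecgwwwwaaaa

Derivation:
After op 1 (move_right): buffer="ecgvuc" (len 6), cursors c1@3 c2@5 c3@6, authorship ......
After op 2 (move_right): buffer="ecgvuc" (len 6), cursors c1@4 c2@6 c3@6, authorship ......
After op 3 (delete): buffer="ecg" (len 3), cursors c1@3 c2@3 c3@3, authorship ...
After op 4 (move_right): buffer="ecg" (len 3), cursors c1@3 c2@3 c3@3, authorship ...
After op 5 (add_cursor(3)): buffer="ecg" (len 3), cursors c1@3 c2@3 c3@3 c4@3, authorship ...
After op 6 (insert('w')): buffer="ecgwwww" (len 7), cursors c1@7 c2@7 c3@7 c4@7, authorship ...1234
After op 7 (insert('a')): buffer="ecgwwwwaaaa" (len 11), cursors c1@11 c2@11 c3@11 c4@11, authorship ...12341234
After op 8 (move_right): buffer="ecgwwwwaaaa" (len 11), cursors c1@11 c2@11 c3@11 c4@11, authorship ...12341234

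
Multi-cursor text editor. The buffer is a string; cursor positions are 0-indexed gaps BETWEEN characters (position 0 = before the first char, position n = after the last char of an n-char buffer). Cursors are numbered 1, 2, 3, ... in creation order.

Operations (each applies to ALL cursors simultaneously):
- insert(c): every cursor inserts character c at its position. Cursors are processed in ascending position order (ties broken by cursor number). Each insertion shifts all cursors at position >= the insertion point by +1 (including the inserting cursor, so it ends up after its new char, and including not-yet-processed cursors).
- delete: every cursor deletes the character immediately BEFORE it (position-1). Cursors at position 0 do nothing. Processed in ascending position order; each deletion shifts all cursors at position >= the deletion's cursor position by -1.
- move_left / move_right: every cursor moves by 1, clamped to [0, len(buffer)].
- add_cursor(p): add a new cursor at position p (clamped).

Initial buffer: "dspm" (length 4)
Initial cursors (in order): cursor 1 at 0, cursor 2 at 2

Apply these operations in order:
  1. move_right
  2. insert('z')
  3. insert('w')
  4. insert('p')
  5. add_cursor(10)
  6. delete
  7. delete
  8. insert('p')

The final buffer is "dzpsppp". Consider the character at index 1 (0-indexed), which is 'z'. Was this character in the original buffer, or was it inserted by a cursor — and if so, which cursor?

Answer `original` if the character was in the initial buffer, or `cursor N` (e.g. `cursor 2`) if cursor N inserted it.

Answer: cursor 1

Derivation:
After op 1 (move_right): buffer="dspm" (len 4), cursors c1@1 c2@3, authorship ....
After op 2 (insert('z')): buffer="dzspzm" (len 6), cursors c1@2 c2@5, authorship .1..2.
After op 3 (insert('w')): buffer="dzwspzwm" (len 8), cursors c1@3 c2@7, authorship .11..22.
After op 4 (insert('p')): buffer="dzwpspzwpm" (len 10), cursors c1@4 c2@9, authorship .111..222.
After op 5 (add_cursor(10)): buffer="dzwpspzwpm" (len 10), cursors c1@4 c2@9 c3@10, authorship .111..222.
After op 6 (delete): buffer="dzwspzw" (len 7), cursors c1@3 c2@7 c3@7, authorship .11..22
After op 7 (delete): buffer="dzsp" (len 4), cursors c1@2 c2@4 c3@4, authorship .1..
After op 8 (insert('p')): buffer="dzpsppp" (len 7), cursors c1@3 c2@7 c3@7, authorship .11..23
Authorship (.=original, N=cursor N): . 1 1 . . 2 3
Index 1: author = 1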